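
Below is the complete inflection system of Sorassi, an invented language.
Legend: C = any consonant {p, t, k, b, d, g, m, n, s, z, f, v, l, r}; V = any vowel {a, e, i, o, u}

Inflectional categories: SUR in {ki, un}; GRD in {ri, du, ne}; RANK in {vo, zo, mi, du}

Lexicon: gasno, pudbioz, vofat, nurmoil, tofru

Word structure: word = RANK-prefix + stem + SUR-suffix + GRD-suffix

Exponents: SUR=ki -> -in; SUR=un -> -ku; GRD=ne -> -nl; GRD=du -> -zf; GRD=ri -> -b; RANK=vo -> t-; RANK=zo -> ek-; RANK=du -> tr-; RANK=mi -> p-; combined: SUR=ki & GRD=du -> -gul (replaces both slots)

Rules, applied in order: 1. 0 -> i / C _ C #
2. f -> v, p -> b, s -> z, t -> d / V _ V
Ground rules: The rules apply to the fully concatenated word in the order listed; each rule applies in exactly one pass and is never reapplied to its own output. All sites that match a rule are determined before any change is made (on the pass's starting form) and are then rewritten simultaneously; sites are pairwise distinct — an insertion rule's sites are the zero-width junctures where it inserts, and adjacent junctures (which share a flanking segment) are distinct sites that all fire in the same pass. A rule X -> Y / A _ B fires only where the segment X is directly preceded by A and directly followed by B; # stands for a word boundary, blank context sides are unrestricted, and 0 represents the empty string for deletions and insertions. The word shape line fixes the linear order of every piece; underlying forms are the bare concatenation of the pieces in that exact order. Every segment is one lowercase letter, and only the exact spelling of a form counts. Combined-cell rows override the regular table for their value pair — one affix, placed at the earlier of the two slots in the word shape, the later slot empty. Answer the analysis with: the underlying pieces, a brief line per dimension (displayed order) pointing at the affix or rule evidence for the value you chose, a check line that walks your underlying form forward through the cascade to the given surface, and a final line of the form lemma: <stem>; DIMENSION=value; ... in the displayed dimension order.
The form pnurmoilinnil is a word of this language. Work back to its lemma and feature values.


underlying: p-nurmoil-in-nl
SUR=ki - signalled by the affix -in
GRD=ne - signalled by the affix -nl
RANK=mi - signalled by the affix p-
check: pnurmoilinnl -> pnurmoilinnil -> pnurmoilinnil
lemma: nurmoil; SUR=ki; GRD=ne; RANK=mi


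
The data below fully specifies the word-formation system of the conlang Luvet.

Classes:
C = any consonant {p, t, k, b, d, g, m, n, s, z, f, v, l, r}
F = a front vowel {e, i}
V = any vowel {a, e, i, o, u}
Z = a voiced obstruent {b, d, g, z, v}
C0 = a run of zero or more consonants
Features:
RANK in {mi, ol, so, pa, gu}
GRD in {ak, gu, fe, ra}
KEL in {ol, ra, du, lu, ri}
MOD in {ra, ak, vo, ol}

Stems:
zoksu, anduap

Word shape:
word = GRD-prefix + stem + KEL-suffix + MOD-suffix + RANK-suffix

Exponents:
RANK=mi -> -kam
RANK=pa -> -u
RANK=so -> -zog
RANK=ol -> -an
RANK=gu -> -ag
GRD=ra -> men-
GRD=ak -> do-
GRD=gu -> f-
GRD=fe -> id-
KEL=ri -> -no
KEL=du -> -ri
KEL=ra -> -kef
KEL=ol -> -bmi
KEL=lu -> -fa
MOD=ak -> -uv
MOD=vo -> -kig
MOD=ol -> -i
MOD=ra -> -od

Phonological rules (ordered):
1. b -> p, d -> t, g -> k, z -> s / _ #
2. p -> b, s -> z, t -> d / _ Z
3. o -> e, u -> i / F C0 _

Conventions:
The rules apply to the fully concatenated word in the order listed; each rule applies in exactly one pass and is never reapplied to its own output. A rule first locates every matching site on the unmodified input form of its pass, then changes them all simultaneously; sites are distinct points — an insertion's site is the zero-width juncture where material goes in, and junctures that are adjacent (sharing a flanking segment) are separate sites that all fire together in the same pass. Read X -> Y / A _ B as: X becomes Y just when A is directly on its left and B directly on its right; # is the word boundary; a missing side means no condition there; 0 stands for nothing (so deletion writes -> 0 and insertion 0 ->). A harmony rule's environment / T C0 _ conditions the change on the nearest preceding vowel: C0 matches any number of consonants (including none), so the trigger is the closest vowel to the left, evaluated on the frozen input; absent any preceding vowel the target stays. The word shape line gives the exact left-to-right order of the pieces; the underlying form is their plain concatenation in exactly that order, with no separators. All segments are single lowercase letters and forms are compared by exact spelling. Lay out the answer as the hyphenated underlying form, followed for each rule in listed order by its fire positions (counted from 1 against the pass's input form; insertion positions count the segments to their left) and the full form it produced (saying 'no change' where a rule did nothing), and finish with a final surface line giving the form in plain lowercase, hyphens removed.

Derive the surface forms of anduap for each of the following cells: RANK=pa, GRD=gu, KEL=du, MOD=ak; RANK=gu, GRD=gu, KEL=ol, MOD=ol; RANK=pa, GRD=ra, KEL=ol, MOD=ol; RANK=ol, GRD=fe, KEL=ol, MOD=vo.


cell RANK=pa, GRD=gu, KEL=du, MOD=ak:
underlying: f-anduap-ri-uv-u
1. b -> p, d -> t, g -> k, z -> s / _ #: no change
2. p -> b, s -> z, t -> d / _ Z: no change
3. o -> e, u -> i / F C0 _: fires at position(s) 10: fanduapriivu
surface: fanduapriivu

cell RANK=gu, GRD=gu, KEL=ol, MOD=ol:
underlying: f-anduap-bmi-i-ag
1. b -> p, d -> t, g -> k, z -> s / _ #: fires at position(s) 13: fanduapbmiiak
2. p -> b, s -> z, t -> d / _ Z: fires at position(s) 7: fanduabbmiiak
3. o -> e, u -> i / F C0 _: no change
surface: fanduabbmiiak

cell RANK=pa, GRD=ra, KEL=ol, MOD=ol:
underlying: men-anduap-bmi-i-u
1. b -> p, d -> t, g -> k, z -> s / _ #: no change
2. p -> b, s -> z, t -> d / _ Z: fires at position(s) 9: menanduabbmiiu
3. o -> e, u -> i / F C0 _: fires at position(s) 14: menanduabbmiii
surface: menanduabbmiii

cell RANK=ol, GRD=fe, KEL=ol, MOD=vo:
underlying: id-anduap-bmi-kig-an
1. b -> p, d -> t, g -> k, z -> s / _ #: no change
2. p -> b, s -> z, t -> d / _ Z: fires at position(s) 8: idanduabbmikigan
3. o -> e, u -> i / F C0 _: no change
surface: idanduabbmikigan


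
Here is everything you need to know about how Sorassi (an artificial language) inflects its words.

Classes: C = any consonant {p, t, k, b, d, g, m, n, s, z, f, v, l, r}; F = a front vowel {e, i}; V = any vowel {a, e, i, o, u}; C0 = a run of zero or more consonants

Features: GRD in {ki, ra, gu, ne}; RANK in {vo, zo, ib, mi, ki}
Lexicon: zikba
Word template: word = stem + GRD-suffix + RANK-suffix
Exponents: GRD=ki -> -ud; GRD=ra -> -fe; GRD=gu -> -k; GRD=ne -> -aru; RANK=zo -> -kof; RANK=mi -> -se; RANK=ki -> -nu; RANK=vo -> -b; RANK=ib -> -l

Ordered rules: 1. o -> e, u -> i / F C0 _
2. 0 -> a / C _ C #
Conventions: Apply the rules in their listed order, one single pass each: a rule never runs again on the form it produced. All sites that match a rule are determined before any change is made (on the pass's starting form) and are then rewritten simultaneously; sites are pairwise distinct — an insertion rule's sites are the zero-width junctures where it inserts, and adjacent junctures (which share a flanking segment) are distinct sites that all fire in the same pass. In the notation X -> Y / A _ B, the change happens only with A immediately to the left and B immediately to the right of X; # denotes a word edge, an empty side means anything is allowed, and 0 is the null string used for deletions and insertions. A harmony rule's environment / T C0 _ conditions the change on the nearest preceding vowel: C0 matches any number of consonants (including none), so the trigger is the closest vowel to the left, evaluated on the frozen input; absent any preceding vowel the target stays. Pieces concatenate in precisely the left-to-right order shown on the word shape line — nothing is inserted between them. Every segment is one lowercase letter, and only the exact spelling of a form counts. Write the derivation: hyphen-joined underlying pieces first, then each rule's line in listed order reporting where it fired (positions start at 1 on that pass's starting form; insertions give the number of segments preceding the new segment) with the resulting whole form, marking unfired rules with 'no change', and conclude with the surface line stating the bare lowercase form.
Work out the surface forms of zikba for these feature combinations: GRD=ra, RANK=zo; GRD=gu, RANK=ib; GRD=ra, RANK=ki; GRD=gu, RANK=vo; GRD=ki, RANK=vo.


cell GRD=ra, RANK=zo:
underlying: zikba-fe-kof
1. o -> e, u -> i / F C0 _: fires at position(s) 9: zikbafekef
2. 0 -> a / C _ C #: no change
surface: zikbafekef

cell GRD=gu, RANK=ib:
underlying: zikba-k-l
1. o -> e, u -> i / F C0 _: no change
2. 0 -> a / C _ C #: inserts after position(s) 6: zikbakal
surface: zikbakal

cell GRD=ra, RANK=ki:
underlying: zikba-fe-nu
1. o -> e, u -> i / F C0 _: fires at position(s) 9: zikbafeni
2. 0 -> a / C _ C #: no change
surface: zikbafeni

cell GRD=gu, RANK=vo:
underlying: zikba-k-b
1. o -> e, u -> i / F C0 _: no change
2. 0 -> a / C _ C #: inserts after position(s) 6: zikbakab
surface: zikbakab

cell GRD=ki, RANK=vo:
underlying: zikba-ud-b
1. o -> e, u -> i / F C0 _: no change
2. 0 -> a / C _ C #: inserts after position(s) 7: zikbaudab
surface: zikbaudab


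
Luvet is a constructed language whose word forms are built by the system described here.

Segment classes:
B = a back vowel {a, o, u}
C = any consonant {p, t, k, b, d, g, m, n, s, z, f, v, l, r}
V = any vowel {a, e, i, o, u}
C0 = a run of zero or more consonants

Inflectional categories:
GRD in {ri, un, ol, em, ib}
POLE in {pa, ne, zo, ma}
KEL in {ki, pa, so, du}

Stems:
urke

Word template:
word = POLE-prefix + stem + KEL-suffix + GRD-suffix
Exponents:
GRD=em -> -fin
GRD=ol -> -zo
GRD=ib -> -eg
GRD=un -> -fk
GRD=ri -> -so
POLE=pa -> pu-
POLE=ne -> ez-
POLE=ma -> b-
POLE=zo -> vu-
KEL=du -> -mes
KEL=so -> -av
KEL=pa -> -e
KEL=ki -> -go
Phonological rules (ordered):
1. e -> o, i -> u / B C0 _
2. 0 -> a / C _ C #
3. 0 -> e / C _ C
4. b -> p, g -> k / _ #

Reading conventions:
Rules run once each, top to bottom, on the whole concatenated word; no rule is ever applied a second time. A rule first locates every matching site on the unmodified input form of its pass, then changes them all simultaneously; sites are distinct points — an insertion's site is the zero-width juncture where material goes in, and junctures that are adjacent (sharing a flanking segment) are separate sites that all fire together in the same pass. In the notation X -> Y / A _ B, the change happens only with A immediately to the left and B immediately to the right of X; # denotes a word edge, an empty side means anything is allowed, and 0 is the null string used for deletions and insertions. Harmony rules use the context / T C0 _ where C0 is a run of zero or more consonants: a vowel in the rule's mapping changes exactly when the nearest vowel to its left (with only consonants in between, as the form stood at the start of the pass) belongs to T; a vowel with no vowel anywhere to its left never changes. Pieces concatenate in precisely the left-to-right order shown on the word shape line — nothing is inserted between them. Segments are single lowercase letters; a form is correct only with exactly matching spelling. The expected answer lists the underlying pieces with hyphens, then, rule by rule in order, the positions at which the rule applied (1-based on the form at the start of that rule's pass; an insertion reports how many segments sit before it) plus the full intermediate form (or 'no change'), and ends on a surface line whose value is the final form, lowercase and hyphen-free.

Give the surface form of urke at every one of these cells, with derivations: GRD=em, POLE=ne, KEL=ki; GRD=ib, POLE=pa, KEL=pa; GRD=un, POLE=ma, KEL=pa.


cell GRD=em, POLE=ne, KEL=ki:
underlying: ez-urke-go-fin
1. e -> o, i -> u / B C0 _: fires at position(s) 6, 10: ezurkogofun
2. 0 -> a / C _ C #: no change
3. 0 -> e / C _ C: inserts after position(s) 4: ezurekogofun
4. b -> p, g -> k / _ #: no change
surface: ezurekogofun

cell GRD=ib, POLE=pa, KEL=pa:
underlying: pu-urke-e-eg
1. e -> o, i -> u / B C0 _: fires at position(s) 6: puurkoeeg
2. 0 -> a / C _ C #: no change
3. 0 -> e / C _ C: inserts after position(s) 4: puurekoeeg
4. b -> p, g -> k / _ #: fires at position(s) 10: puurekoeek
surface: puurekoeek

cell GRD=un, POLE=ma, KEL=pa:
underlying: b-urke-e-fk
1. e -> o, i -> u / B C0 _: fires at position(s) 5: burkoefk
2. 0 -> a / C _ C #: inserts after position(s) 7: burkoefak
3. 0 -> e / C _ C: inserts after position(s) 3: burekoefak
4. b -> p, g -> k / _ #: no change
surface: burekoefak


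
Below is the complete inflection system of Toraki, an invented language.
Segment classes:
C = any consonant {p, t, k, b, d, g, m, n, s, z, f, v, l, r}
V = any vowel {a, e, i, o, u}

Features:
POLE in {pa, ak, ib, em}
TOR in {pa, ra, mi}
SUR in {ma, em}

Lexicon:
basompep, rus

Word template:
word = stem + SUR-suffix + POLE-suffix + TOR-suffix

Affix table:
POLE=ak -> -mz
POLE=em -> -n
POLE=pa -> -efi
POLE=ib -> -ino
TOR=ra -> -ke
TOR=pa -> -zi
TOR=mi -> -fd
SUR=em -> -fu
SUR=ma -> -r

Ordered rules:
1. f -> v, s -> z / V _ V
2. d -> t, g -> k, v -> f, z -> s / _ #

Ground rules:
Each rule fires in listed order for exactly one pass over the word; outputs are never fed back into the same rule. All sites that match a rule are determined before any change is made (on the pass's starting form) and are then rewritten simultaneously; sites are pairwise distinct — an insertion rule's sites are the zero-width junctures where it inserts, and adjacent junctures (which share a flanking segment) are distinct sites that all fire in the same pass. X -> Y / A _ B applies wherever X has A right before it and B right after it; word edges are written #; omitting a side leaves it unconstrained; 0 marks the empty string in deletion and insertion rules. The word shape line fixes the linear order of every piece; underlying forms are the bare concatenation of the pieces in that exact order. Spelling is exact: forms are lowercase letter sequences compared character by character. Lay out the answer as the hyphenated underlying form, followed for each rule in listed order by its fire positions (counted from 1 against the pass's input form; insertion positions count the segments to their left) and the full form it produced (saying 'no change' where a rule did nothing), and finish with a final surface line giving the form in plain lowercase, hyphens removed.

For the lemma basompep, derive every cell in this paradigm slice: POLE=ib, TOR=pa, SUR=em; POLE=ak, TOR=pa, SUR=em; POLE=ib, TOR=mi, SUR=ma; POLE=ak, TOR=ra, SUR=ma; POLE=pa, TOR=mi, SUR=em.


cell POLE=ib, TOR=pa, SUR=em:
underlying: basompep-fu-ino-zi
1. f -> v, s -> z / V _ V: fires at position(s) 3: bazompepfuinozi
2. d -> t, g -> k, v -> f, z -> s / _ #: no change
surface: bazompepfuinozi

cell POLE=ak, TOR=pa, SUR=em:
underlying: basompep-fu-mz-zi
1. f -> v, s -> z / V _ V: fires at position(s) 3: bazompepfumzzi
2. d -> t, g -> k, v -> f, z -> s / _ #: no change
surface: bazompepfumzzi

cell POLE=ib, TOR=mi, SUR=ma:
underlying: basompep-r-ino-fd
1. f -> v, s -> z / V _ V: fires at position(s) 3: bazompeprinofd
2. d -> t, g -> k, v -> f, z -> s / _ #: fires at position(s) 14: bazompeprinoft
surface: bazompeprinoft

cell POLE=ak, TOR=ra, SUR=ma:
underlying: basompep-r-mz-ke
1. f -> v, s -> z / V _ V: fires at position(s) 3: bazompeprmzke
2. d -> t, g -> k, v -> f, z -> s / _ #: no change
surface: bazompeprmzke

cell POLE=pa, TOR=mi, SUR=em:
underlying: basompep-fu-efi-fd
1. f -> v, s -> z / V _ V: fires at position(s) 3, 12: bazompepfuevifd
2. d -> t, g -> k, v -> f, z -> s / _ #: fires at position(s) 15: bazompepfuevift
surface: bazompepfuevift


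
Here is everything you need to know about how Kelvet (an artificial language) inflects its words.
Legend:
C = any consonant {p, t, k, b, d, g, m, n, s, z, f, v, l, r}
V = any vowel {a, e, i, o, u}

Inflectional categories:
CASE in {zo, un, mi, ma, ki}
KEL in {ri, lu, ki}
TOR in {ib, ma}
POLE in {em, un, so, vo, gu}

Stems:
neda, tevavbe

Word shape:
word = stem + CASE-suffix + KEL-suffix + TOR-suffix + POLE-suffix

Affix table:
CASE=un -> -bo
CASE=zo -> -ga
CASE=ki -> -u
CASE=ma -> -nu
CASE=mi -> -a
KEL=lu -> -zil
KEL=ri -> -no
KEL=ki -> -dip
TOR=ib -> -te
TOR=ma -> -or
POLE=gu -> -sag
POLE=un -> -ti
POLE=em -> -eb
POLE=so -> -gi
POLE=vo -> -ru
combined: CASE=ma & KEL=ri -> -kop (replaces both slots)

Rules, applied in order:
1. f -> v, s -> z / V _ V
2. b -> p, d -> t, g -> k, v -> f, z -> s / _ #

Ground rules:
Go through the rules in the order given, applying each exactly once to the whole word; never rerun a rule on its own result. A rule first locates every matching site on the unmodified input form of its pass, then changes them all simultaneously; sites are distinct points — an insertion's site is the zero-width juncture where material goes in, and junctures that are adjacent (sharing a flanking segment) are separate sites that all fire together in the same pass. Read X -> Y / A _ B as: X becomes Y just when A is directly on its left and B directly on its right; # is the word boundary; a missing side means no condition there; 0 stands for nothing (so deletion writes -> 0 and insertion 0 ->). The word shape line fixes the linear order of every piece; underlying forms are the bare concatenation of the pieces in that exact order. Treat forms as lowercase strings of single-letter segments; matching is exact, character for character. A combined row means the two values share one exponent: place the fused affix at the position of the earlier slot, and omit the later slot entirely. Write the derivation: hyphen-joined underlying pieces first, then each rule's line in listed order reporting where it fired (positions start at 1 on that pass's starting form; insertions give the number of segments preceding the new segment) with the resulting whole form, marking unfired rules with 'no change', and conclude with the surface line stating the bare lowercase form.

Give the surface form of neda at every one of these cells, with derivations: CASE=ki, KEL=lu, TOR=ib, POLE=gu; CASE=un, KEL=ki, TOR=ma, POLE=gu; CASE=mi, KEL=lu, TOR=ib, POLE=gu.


cell CASE=ki, KEL=lu, TOR=ib, POLE=gu:
underlying: neda-u-zil-te-sag
1. f -> v, s -> z / V _ V: fires at position(s) 11: nedauziltezag
2. b -> p, d -> t, g -> k, v -> f, z -> s / _ #: fires at position(s) 13: nedauziltezak
surface: nedauziltezak

cell CASE=un, KEL=ki, TOR=ma, POLE=gu:
underlying: neda-bo-dip-or-sag
1. f -> v, s -> z / V _ V: no change
2. b -> p, d -> t, g -> k, v -> f, z -> s / _ #: fires at position(s) 14: nedabodiporsak
surface: nedabodiporsak

cell CASE=mi, KEL=lu, TOR=ib, POLE=gu:
underlying: neda-a-zil-te-sag
1. f -> v, s -> z / V _ V: fires at position(s) 11: nedaaziltezag
2. b -> p, d -> t, g -> k, v -> f, z -> s / _ #: fires at position(s) 13: nedaaziltezak
surface: nedaaziltezak


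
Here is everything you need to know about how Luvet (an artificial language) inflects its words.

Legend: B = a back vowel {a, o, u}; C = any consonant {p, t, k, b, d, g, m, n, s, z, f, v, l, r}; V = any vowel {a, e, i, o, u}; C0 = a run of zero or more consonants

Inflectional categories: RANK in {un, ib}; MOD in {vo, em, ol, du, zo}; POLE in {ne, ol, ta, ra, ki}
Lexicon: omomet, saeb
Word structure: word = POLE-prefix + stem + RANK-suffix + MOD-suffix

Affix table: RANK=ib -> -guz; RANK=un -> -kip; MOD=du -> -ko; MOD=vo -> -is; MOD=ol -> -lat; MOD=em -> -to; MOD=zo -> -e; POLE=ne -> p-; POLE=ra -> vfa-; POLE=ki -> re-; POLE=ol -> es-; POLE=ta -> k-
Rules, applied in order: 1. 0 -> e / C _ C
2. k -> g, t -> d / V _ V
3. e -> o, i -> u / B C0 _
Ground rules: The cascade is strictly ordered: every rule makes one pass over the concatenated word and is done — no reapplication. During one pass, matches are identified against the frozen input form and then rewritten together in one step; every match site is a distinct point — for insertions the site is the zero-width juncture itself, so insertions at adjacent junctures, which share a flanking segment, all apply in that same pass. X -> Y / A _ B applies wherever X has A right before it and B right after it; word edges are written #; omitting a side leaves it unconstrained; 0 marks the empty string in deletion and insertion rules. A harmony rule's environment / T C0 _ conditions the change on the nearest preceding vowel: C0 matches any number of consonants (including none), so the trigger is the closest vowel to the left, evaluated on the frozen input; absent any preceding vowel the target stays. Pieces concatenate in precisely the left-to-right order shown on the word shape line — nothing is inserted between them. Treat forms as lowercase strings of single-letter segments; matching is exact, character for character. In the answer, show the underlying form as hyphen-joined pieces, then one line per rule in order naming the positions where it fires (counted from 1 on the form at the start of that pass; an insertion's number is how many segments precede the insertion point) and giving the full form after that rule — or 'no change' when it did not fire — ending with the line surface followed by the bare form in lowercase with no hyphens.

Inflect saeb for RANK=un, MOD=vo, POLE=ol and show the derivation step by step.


underlying: es-saeb-kip-is
1. 0 -> e / C _ C: inserts after position(s) 2, 6: esesaebekipis
2. k -> g, t -> d / V _ V: fires at position(s) 9: esesaebegipis
3. e -> o, i -> u / B C0 _: fires at position(s) 6: esesaobegipis
surface: esesaobegipis


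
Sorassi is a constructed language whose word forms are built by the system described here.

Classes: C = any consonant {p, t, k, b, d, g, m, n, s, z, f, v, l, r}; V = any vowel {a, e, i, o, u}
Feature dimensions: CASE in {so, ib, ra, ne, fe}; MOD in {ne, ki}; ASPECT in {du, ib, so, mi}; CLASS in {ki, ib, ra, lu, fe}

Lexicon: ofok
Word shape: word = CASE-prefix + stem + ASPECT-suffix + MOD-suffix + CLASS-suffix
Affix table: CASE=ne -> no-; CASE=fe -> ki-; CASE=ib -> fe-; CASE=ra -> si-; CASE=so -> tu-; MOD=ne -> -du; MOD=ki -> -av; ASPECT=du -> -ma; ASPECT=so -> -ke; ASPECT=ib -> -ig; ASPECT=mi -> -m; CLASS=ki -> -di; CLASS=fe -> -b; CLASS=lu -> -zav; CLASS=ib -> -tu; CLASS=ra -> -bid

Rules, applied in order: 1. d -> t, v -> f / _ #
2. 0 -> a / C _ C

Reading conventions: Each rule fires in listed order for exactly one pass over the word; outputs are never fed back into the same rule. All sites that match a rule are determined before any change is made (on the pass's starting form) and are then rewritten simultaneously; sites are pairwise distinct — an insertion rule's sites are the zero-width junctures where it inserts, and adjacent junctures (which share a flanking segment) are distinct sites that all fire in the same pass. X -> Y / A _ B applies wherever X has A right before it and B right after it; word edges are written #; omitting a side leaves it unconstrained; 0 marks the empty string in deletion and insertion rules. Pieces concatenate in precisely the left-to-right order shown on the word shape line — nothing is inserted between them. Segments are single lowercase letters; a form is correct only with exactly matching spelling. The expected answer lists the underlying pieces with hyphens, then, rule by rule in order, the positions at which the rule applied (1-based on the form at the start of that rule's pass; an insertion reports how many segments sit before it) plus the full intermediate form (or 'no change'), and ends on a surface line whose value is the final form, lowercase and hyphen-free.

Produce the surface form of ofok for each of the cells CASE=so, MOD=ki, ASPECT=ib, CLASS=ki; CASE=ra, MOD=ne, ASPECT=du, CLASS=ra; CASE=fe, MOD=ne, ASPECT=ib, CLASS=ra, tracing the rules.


cell CASE=so, MOD=ki, ASPECT=ib, CLASS=ki:
underlying: tu-ofok-ig-av-di
1. d -> t, v -> f / _ #: no change
2. 0 -> a / C _ C: inserts after position(s) 10: tuofokigavadi
surface: tuofokigavadi

cell CASE=ra, MOD=ne, ASPECT=du, CLASS=ra:
underlying: si-ofok-ma-du-bid
1. d -> t, v -> f / _ #: fires at position(s) 13: siofokmadubit
2. 0 -> a / C _ C: inserts after position(s) 6: siofokamadubit
surface: siofokamadubit

cell CASE=fe, MOD=ne, ASPECT=ib, CLASS=ra:
underlying: ki-ofok-ig-du-bid
1. d -> t, v -> f / _ #: fires at position(s) 13: kiofokigdubit
2. 0 -> a / C _ C: inserts after position(s) 8: kiofokigadubit
surface: kiofokigadubit


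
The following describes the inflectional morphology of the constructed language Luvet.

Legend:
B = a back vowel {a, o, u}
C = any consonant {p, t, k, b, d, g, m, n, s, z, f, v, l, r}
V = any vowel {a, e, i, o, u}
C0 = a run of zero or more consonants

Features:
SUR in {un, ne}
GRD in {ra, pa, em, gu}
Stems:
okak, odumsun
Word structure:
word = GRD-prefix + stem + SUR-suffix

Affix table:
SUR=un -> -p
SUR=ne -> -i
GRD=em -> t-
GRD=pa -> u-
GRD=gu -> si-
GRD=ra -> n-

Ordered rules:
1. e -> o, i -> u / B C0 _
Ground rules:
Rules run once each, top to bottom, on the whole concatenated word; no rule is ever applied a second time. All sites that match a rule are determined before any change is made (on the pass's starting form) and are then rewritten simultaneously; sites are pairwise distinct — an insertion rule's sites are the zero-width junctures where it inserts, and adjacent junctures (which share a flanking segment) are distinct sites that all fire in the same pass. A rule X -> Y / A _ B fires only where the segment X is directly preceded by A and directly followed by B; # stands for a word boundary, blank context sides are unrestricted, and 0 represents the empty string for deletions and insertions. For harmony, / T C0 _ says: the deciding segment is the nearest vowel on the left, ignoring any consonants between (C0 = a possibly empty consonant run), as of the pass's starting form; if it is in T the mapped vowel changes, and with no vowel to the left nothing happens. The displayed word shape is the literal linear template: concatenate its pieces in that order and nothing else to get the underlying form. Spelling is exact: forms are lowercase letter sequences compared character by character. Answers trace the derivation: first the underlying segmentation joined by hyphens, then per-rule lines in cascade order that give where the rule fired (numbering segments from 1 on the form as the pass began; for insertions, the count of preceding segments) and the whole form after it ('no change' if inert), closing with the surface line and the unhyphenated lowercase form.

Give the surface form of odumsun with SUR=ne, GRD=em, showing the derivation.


underlying: t-odumsun-i
1. e -> o, i -> u / B C0 _: fires at position(s) 9: todumsunu
surface: todumsunu


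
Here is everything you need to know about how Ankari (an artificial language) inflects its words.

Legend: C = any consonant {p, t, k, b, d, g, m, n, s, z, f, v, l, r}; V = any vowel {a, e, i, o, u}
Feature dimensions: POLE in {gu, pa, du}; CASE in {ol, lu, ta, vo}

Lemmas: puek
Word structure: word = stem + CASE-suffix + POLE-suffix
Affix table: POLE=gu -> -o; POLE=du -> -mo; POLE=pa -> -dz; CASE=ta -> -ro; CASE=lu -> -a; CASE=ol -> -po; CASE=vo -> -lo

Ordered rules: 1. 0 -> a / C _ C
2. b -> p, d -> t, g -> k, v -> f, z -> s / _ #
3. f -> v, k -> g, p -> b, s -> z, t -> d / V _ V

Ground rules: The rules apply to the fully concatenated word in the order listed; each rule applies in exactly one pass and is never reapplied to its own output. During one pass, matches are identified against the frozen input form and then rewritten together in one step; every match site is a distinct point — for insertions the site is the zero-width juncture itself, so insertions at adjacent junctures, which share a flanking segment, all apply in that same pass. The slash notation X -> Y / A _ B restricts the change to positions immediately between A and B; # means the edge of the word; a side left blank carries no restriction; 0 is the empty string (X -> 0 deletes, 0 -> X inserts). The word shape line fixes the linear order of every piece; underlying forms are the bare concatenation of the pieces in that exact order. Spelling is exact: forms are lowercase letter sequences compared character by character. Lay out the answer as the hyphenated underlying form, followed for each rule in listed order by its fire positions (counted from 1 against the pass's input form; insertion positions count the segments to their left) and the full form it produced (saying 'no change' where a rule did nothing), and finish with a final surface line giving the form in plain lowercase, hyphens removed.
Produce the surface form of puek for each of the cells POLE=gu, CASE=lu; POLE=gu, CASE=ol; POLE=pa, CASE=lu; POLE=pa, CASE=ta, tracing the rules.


cell POLE=gu, CASE=lu:
underlying: puek-a-o
1. 0 -> a / C _ C: no change
2. b -> p, d -> t, g -> k, v -> f, z -> s / _ #: no change
3. f -> v, k -> g, p -> b, s -> z, t -> d / V _ V: fires at position(s) 4: puegao
surface: puegao

cell POLE=gu, CASE=ol:
underlying: puek-po-o
1. 0 -> a / C _ C: inserts after position(s) 4: puekapoo
2. b -> p, d -> t, g -> k, v -> f, z -> s / _ #: no change
3. f -> v, k -> g, p -> b, s -> z, t -> d / V _ V: fires at position(s) 4, 6: puegaboo
surface: puegaboo

cell POLE=pa, CASE=lu:
underlying: puek-a-dz
1. 0 -> a / C _ C: inserts after position(s) 6: puekadaz
2. b -> p, d -> t, g -> k, v -> f, z -> s / _ #: fires at position(s) 8: puekadas
3. f -> v, k -> g, p -> b, s -> z, t -> d / V _ V: fires at position(s) 4: puegadas
surface: puegadas

cell POLE=pa, CASE=ta:
underlying: puek-ro-dz
1. 0 -> a / C _ C: inserts after position(s) 4, 7: puekarodaz
2. b -> p, d -> t, g -> k, v -> f, z -> s / _ #: fires at position(s) 10: puekarodas
3. f -> v, k -> g, p -> b, s -> z, t -> d / V _ V: fires at position(s) 4: puegarodas
surface: puegarodas


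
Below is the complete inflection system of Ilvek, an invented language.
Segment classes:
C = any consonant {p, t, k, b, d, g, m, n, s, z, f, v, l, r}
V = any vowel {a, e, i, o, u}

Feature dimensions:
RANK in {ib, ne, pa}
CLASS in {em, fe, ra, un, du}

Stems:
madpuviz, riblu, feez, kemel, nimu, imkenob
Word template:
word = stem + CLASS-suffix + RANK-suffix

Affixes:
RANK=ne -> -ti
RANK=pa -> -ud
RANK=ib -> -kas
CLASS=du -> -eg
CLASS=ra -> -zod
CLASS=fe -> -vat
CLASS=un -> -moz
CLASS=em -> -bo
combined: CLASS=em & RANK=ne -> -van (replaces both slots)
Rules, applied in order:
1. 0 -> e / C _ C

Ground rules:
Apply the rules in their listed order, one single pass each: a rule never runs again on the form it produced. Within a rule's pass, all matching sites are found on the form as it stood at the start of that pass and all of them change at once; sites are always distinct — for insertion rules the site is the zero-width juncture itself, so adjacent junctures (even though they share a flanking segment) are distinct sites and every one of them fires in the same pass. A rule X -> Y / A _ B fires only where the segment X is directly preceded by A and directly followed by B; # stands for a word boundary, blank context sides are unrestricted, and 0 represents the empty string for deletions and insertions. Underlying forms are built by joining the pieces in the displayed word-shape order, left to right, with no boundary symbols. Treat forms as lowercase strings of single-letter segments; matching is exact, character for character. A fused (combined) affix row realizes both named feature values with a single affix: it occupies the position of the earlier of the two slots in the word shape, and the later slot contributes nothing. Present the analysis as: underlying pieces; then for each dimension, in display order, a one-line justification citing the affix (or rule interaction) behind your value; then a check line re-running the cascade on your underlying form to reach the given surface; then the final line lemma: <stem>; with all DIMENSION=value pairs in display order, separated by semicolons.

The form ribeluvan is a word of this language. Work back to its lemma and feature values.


underlying: riblu-van
RANK=ne - signalled by the combined affix row
CLASS=em - signalled by the combined affix row
check: ribluvan -> ribeluvan
lemma: riblu; RANK=ne; CLASS=em


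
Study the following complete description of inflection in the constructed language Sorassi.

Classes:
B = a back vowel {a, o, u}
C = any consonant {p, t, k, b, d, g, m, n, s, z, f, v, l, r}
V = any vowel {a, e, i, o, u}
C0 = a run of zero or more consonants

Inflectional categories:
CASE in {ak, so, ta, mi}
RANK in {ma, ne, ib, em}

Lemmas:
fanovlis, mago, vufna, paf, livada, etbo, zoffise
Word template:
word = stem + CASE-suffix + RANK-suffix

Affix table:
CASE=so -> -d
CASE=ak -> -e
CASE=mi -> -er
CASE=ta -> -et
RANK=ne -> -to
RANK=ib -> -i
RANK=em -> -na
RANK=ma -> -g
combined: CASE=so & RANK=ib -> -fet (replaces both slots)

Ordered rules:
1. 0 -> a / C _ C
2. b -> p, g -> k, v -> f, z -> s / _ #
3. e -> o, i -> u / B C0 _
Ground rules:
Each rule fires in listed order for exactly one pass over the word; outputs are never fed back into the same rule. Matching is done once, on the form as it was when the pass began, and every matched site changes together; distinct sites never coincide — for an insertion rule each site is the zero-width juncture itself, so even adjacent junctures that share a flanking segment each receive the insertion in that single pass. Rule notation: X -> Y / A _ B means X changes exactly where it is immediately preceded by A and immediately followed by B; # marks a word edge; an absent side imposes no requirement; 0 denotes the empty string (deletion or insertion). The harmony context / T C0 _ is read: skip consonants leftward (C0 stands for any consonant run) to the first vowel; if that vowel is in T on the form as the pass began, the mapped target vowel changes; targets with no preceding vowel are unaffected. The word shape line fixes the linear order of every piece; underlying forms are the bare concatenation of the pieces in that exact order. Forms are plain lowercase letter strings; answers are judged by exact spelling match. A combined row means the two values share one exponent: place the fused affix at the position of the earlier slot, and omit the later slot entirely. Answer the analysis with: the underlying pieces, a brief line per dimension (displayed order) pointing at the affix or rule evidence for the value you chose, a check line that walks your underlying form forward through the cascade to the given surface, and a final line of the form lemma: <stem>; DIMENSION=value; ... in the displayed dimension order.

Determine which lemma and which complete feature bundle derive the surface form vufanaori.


underlying: vufna-er-i
CASE=mi - signalled by the affix -er
RANK=ib - signalled by the affix -i
check: vufnaeri -> vufanaeri -> vufanaeri -> vufanaori
lemma: vufna; CASE=mi; RANK=ib


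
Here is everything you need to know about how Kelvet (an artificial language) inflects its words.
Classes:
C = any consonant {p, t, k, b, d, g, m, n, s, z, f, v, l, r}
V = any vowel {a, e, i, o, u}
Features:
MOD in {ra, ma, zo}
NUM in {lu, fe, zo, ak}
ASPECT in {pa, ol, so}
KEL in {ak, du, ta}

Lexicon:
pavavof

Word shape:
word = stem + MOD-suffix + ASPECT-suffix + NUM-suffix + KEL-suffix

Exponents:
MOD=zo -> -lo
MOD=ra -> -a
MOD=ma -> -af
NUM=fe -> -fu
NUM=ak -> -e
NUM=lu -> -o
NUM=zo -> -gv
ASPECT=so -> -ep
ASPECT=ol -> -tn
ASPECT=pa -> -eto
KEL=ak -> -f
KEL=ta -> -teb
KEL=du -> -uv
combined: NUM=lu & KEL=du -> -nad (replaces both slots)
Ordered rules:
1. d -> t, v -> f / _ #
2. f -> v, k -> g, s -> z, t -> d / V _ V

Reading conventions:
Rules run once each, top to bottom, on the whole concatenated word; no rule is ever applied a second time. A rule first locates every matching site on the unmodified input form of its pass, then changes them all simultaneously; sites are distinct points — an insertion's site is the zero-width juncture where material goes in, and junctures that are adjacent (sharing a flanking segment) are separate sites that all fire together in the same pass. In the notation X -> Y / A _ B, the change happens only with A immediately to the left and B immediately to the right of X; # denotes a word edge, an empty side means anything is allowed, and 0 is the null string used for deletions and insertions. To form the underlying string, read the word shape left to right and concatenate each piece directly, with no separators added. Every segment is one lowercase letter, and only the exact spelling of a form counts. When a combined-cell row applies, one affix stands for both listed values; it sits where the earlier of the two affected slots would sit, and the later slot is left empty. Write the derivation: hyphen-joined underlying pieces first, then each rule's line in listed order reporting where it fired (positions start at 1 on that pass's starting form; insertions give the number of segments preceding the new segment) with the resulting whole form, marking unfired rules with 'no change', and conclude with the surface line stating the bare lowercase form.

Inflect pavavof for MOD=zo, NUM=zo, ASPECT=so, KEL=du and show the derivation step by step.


underlying: pavavof-lo-ep-gv-uv
1. d -> t, v -> f / _ #: fires at position(s) 15: pavavofloepgvuf
2. f -> v, k -> g, s -> z, t -> d / V _ V: no change
surface: pavavofloepgvuf


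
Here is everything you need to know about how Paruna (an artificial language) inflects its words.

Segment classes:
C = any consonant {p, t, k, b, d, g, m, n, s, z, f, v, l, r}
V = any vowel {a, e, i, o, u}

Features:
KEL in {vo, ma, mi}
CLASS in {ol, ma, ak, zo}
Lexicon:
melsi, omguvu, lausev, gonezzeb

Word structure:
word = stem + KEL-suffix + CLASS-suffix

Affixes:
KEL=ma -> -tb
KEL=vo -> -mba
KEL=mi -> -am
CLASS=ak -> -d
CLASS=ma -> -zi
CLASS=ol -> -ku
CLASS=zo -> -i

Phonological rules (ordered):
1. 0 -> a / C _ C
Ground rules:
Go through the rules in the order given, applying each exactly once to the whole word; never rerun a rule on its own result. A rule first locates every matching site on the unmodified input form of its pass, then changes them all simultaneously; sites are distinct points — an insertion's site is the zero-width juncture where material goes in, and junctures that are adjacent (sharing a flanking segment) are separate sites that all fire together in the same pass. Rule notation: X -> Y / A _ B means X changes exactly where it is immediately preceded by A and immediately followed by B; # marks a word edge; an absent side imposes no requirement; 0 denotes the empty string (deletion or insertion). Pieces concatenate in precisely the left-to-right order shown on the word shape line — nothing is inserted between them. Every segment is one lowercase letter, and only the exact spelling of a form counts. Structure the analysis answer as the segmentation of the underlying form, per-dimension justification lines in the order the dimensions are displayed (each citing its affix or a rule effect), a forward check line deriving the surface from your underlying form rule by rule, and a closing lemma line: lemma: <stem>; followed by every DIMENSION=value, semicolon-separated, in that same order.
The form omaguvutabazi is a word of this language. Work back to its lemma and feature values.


underlying: omguvu-tb-zi
KEL=ma - signalled by the affix -tb
CLASS=ma - signalled by the affix -zi
check: omguvutbzi -> omaguvutabazi
lemma: omguvu; KEL=ma; CLASS=ma


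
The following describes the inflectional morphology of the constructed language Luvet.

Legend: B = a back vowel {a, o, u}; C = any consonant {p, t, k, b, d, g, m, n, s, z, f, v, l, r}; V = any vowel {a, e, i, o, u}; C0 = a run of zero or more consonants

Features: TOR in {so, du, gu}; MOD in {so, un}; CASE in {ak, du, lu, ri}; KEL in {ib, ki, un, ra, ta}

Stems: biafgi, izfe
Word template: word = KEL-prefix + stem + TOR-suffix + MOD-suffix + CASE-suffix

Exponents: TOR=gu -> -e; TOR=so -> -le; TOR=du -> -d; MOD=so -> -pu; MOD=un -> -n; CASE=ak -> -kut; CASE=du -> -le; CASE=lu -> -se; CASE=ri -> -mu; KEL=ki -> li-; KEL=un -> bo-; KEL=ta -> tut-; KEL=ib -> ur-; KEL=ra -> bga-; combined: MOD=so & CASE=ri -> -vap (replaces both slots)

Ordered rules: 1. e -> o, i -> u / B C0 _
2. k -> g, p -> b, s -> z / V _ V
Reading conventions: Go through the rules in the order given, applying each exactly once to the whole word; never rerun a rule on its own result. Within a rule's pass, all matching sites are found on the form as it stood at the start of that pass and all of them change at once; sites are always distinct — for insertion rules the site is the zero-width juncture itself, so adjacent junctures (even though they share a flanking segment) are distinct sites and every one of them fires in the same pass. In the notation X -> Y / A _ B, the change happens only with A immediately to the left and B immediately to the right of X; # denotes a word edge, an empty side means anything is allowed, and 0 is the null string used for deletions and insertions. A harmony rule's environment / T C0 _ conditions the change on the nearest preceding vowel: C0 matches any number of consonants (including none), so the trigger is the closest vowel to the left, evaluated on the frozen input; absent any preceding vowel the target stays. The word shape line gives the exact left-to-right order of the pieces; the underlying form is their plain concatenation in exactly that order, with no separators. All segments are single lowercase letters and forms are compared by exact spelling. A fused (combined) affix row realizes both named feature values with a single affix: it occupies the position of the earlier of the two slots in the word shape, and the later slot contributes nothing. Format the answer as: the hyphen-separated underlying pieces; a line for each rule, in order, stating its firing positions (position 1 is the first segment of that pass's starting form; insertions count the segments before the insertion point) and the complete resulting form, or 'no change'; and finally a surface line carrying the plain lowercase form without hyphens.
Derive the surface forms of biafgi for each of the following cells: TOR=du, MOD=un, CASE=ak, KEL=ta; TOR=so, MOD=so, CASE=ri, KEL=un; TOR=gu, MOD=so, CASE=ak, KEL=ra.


cell TOR=du, MOD=un, CASE=ak, KEL=ta:
underlying: tut-biafgi-d-n-kut
1. e -> o, i -> u / B C0 _: fires at position(s) 5, 9: tutbuafgudnkut
2. k -> g, p -> b, s -> z / V _ V: no change
surface: tutbuafgudnkut

cell TOR=so, MOD=so, CASE=ri, KEL=un:
underlying: bo-biafgi-le-vap
1. e -> o, i -> u / B C0 _: fires at position(s) 4, 8: bobuafgulevap
2. k -> g, p -> b, s -> z / V _ V: no change
surface: bobuafgulevap

cell TOR=gu, MOD=so, CASE=ak, KEL=ra:
underlying: bga-biafgi-e-pu-kut
1. e -> o, i -> u / B C0 _: fires at position(s) 5, 9: bgabuafguepukut
2. k -> g, p -> b, s -> z / V _ V: fires at position(s) 11, 13: bgabuafguebugut
surface: bgabuafguebugut
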